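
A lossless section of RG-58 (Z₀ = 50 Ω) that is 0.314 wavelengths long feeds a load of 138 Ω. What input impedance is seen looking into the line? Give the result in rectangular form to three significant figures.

βl = 2π × 0.314 = 113°
tan(βl) = tan(113°) = -2.35
Z_in = Z_0·(Z_L + jZ_0·tanβl)/(Z_0 + jZ_L·tanβl)
     = 50·(138 − j118)/(50 − j324)

Z_in ≈ 20.9 + j18 Ω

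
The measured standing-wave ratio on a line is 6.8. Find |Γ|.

|Γ| ≈ 0.744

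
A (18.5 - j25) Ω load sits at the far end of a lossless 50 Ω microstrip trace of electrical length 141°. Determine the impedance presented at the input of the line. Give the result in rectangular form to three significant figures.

tan(βl) = tan(141°) = -0.81
Z_in = Z_0·(Z_L + jZ_0·tanβl)/(Z_0 + jZ_L·tanβl)
     = 50·(18.5 − j65.5)/(29.8 − j15)

Z_in ≈ 69 − j75.3 Ω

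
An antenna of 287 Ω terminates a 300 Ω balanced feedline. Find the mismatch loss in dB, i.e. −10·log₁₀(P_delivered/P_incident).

mismatch loss ≈ 0.00213 dB

Γ = (287 − 300)/(287 + 300) = -0.0221
|Γ|² = 0.00049, so P_del/P_inc = 1 − |Γ|² = 1
ML = −10·log₁₀(1 − |Γ|²)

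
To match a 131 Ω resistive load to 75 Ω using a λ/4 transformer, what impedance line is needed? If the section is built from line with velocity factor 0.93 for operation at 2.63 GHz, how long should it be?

Z_qwt ≈ 99.1 Ω; length ≈ 2.65 cm

Z_qwt = √(Z_0·R_L) = √(75 × 131) = √9825
λ = 0.93·c/f = 0.106 m, so l = λ/4 = 0.0265 m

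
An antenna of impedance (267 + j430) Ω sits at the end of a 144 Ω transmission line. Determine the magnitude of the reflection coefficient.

Γ = (Z_L − Z_0)/(Z_L + Z_0) = (123 + j430)/(411 + j430)
|Γ| = 447/595

|Γ| ≈ 0.752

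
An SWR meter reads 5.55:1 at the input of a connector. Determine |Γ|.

|Γ| = (S − 1)/(S + 1) = (5.55 − 1)/(5.55 + 1) = 4.55/6.55

|Γ| ≈ 0.695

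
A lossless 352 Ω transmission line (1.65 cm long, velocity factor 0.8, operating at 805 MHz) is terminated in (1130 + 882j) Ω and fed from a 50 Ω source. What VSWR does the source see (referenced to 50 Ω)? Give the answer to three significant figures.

λ = v/f = 0.8·c / 805 MHz = 0.298 m
βl = 2π·l/λ = 2π × 0.0553 = 19.9°
tan(βl) = 0.362
Z_in = Z_0·(Z_L + jZ_0·tanβl)/(Z_0 + jZ_L·tanβl) = 938 − j897 Ω
Γ_s = (Z_in − Z_s)/(Z_in + Z_s) = (888 − j897)/(988 − j897), |Γ_s| = 0.946
VSWR = (1 + |Γ_s|)/(1 − |Γ_s|)

VSWR ≈ 35.9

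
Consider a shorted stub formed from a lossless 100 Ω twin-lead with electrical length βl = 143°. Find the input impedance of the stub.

tan(βl) = -0.754
For a shorted stub, Z_in = jZ_0·tan(βl)

Z_in ≈ −j75.4 Ω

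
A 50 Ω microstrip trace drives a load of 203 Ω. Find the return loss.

RL ≈ 4.37 dB

Γ = (203 − 50)/(203 + 50) = 0.605
RL = −20·log₁₀|Γ| = −20·log₁₀(0.605)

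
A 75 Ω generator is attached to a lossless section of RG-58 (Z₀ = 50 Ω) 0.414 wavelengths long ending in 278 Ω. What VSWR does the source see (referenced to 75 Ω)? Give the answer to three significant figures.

VSWR ≈ 4.96

βl = 2π × 0.414 = 149°
tan(βl) = -0.6
Z_in = Z_0·(Z_L + jZ_0·tanβl)/(Z_0 + jZ_L·tanβl) = 31.2 + j74 Ω
Γ_s = (Z_in − Z_s)/(Z_in + Z_s) = (-43.8 + j74)/(106 + j74), |Γ_s| = 0.665
VSWR = (1 + |Γ_s|)/(1 − |Γ_s|)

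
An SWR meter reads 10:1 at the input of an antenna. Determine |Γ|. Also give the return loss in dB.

|Γ| ≈ 0.818; return loss ≈ 1.74 dB

|Γ| = (S − 1)/(S + 1) = (10 − 1)/(10 + 1) = 9/11
RL = −20·log₁₀|Γ| = −20·log₁₀(0.818)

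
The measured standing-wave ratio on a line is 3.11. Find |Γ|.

|Γ| = (S − 1)/(S + 1) = (3.11 − 1)/(3.11 + 1) = 2.11/4.11

|Γ| ≈ 0.513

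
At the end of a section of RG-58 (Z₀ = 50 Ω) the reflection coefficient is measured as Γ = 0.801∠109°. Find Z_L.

Z_L = Z_0·(1 + Γ)/(1 − Γ) = 50·(0.739 + j0.757)/(1.26 − j0.757)

Z_L ≈ 8.28 + j35 Ω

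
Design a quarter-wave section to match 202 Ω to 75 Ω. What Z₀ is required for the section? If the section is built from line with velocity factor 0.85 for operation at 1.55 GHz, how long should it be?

Z_qwt ≈ 123 Ω; length ≈ 4.11 cm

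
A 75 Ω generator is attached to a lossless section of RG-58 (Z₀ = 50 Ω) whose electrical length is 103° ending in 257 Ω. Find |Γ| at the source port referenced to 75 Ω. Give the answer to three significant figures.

tan(βl) = -4.33
Z_in = Z_0·(Z_L + jZ_0·tanβl)/(Z_0 + jZ_L·tanβl) = 10.2 + j11.1 Ω
Γ_s = (Z_in − Z_s)/(Z_in + Z_s) = (-64.8 + j11.1)/(85.2 + j11.1), |Γ_s| = 0.765

|Γ| ≈ 0.765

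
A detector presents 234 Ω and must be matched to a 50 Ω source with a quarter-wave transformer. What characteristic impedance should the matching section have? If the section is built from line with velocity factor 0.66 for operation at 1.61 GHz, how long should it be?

Z_qwt ≈ 108 Ω; length ≈ 3.07 cm

Z_qwt = √(Z_0·R_L) = √(50 × 234) = √11700
λ = 0.66·c/f = 0.123 m, so l = λ/4 = 0.0307 m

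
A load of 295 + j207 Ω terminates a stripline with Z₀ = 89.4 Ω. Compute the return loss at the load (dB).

RL ≈ 3.5 dB

Γ = (205.6 + j207)/(384.4 + j207), |Γ| = 0.668
RL = −20·log₁₀|Γ| = −20·log₁₀(0.668)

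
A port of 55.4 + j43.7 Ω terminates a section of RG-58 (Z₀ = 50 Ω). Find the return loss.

Γ = (5.4 + j43.7)/(105.4 + j43.7), |Γ| = 0.386
RL = −20·log₁₀|Γ| = −20·log₁₀(0.386)

RL ≈ 8.27 dB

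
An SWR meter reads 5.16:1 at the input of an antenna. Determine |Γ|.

|Γ| ≈ 0.675

|Γ| = (S − 1)/(S + 1) = (5.16 − 1)/(5.16 + 1) = 4.16/6.16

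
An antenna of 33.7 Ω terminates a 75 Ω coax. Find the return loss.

Γ = (33.7 − 75)/(33.7 + 75) = -0.38
RL = −20·log₁₀|Γ| = −20·log₁₀(0.38)

RL ≈ 8.41 dB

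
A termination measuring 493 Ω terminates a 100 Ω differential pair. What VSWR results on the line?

VSWR ≈ 4.93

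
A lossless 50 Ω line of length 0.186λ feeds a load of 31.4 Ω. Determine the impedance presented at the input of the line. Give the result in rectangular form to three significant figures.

βl = 2π × 0.186 = 67°
tan(βl) = tan(67°) = 2.35
Z_in = Z_0·(Z_L + jZ_0·tanβl)/(Z_0 + jZ_L·tanβl)
     = 50·(31.4 + j118)/(50 + j73.8)

Z_in ≈ 64.5 + j22.4 Ω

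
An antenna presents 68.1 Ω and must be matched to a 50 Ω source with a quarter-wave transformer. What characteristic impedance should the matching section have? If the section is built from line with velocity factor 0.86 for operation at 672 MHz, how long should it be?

Z_qwt = √(Z_0·R_L) = √(50 × 68.1) = √3405
λ = 0.86·c/f = 0.384 m, so l = λ/4 = 0.096 m

Z_qwt ≈ 58.4 Ω; length ≈ 9.6 cm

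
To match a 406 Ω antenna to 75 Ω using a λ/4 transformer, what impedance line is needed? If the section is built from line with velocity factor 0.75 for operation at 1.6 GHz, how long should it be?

Z_qwt ≈ 174 Ω; length ≈ 3.52 cm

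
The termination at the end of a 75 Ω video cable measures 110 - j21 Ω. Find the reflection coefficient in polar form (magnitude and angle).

Γ ≈ 0.219 ∠ -24.5°

Γ = (Z_L − Z_0)/(Z_L + Z_0) = (35 − j21)/(185 − j21)
|Γ| = 40.8/186 = 0.219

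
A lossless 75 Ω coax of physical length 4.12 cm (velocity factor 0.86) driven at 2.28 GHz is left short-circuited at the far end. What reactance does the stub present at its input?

λ = v/f = 0.86·c / 2.28 GHz = 0.113 m
βl = 2π·l/λ = 2π × 0.364 = 131°
tan(βl) = -1.15
For a short-circuited stub, Z_in = jZ_0·tan(βl)

X_in ≈ -86.1 Ω (capacitive)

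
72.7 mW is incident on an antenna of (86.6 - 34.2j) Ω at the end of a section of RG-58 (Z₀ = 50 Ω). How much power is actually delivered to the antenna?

|Γ| = |(36.6 − j34.2)/(136.6 − j34.2)| = 0.356
|Γ|² = 0.127
P_refl = |Γ|²·P_inc = 9.2 mW, P_del = (1 − |Γ|²)·P_inc = 63.5 mW

P_delivered ≈ 63.5 mW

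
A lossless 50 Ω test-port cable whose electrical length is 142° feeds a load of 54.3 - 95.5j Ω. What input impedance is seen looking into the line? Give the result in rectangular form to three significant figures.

tan(βl) = tan(142°) = -0.781
Z_in = Z_0·(Z_L + jZ_0·tanβl)/(Z_0 + jZ_L·tanβl)
     = 50·(54.3 − j135)/(-24.6 − j42.4)

Z_in ≈ 90.9 + j117 Ω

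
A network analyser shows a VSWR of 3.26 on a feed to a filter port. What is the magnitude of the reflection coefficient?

|Γ| ≈ 0.531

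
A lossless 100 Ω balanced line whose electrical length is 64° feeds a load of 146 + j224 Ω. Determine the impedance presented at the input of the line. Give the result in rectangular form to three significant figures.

Z_in ≈ 34.7 − j90.5 Ω

tan(βl) = tan(64°) = 2.05
Z_in = Z_0·(Z_L + jZ_0·tanβl)/(Z_0 + jZ_L·tanβl)
     = 100·(146 + j429)/(-359 + j299)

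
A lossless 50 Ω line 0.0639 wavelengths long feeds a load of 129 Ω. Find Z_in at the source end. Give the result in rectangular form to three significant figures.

Z_in ≈ 69.2 − j54.6 Ω

βl = 2π × 0.0639 = 23°
tan(βl) = tan(23°) = 0.425
Z_in = Z_0·(Z_L + jZ_0·tanβl)/(Z_0 + jZ_L·tanβl)
     = 50·(129 + j21.2)/(50 + j54.8)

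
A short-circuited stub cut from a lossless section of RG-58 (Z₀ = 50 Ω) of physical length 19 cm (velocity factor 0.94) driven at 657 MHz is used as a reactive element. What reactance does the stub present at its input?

λ = v/f = 0.94·c / 657 MHz = 0.429 m
βl = 2π·l/λ = 2π × 0.443 = 159°
tan(βl) = -0.377
For a short-circuited stub, Z_in = jZ_0·tan(βl)

X_in ≈ -18.8 Ω (capacitive)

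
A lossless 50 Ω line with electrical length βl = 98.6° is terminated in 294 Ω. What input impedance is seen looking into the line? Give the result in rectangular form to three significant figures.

Z_in ≈ 8.69 + j7.34 Ω

tan(βl) = tan(98.6°) = -6.61
Z_in = Z_0·(Z_L + jZ_0·tanβl)/(Z_0 + jZ_L·tanβl)
     = 50·(294 − j331)/(50 − j1940)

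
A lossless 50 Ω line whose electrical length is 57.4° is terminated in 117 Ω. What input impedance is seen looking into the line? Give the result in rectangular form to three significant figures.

tan(βl) = tan(57.4°) = 1.56
Z_in = Z_0·(Z_L + jZ_0·tanβl)/(Z_0 + jZ_L·tanβl)
     = 50·(117 + j78.2)/(50 + j183)

Z_in ≈ 28 − j24.3 Ω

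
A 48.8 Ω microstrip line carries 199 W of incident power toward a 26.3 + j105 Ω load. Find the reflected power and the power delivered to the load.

P_reflected ≈ 138 W; P_delivered ≈ 61.3 W

|Γ| = |(-22.5 + j105)/(75.1 + j105)| = 0.832
|Γ|² = 0.692
P_refl = |Γ|²·P_inc = 138 W, P_del = (1 − |Γ|²)·P_inc = 61.3 W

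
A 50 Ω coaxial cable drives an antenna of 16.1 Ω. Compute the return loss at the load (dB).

Γ = (16.1 − 50)/(16.1 + 50) = -0.513
RL = −20·log₁₀|Γ| = −20·log₁₀(0.513)

RL ≈ 5.8 dB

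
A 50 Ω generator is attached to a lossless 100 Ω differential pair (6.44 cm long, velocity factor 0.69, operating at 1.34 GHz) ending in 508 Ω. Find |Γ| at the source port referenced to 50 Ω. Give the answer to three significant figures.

λ = v/f = 0.69·c / 1.34 GHz = 0.154 m
βl = 2π·l/λ = 2π × 0.417 = 150°
tan(βl) = -0.575
Z_in = Z_0·(Z_L + jZ_0·tanβl)/(Z_0 + jZ_L·tanβl) = 70.8 + j150 Ω
Γ_s = (Z_in − Z_s)/(Z_in + Z_s) = (20.8 + j150)/(121 + j150), |Γ_s| = 0.785

|Γ| ≈ 0.785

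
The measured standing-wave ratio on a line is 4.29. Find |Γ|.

|Γ| = (S − 1)/(S + 1) = (4.29 − 1)/(4.29 + 1) = 3.29/5.29

|Γ| ≈ 0.622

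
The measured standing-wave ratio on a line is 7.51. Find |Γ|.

|Γ| ≈ 0.765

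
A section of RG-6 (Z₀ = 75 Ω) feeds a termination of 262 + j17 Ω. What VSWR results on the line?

Γ = (Z_L − Z_0)/(Z_L + Z_0) = (187 + j17)/(337 + j17)
|Γ| = 188/337 = 0.556
VSWR = (1 + |Γ|)/(1 − |Γ|) = 1.56/0.444

VSWR ≈ 3.51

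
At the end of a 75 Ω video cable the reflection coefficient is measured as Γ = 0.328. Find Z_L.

Z_L = Z_0·(1 + Γ)/(1 − Γ) = 75·(1.33)/(0.672)

Z_L ≈ 148 Ω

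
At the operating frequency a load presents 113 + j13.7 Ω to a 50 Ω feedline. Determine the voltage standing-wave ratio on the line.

VSWR ≈ 2.3

Γ = (Z_L − Z_0)/(Z_L + Z_0) = (63 + j13.7)/(163 + j13.7)
|Γ| = 64.5/164 = 0.394
VSWR = (1 + |Γ|)/(1 − |Γ|) = 1.39/0.606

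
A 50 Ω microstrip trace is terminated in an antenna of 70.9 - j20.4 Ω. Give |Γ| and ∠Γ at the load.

Γ = (Z_L − Z_0)/(Z_L + Z_0) = (20.9 − j20.4)/(120.9 − j20.4)
|Γ| = 29.2/123 = 0.238

Γ ≈ 0.238 ∠ -34.7°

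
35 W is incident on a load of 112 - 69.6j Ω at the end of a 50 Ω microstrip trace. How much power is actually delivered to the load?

P_delivered ≈ 25.2 W

|Γ| = |(62 − j69.6)/(162 − j69.6)| = 0.529
|Γ|² = 0.279
P_refl = |Γ|²·P_inc = 9.78 W, P_del = (1 − |Γ|²)·P_inc = 25.2 W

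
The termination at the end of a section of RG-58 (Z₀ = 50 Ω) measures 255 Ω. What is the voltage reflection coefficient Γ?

Γ = (Z_L − Z_0)/(Z_L + Z_0) = (255 − 50)/(255 + 50) = 205/305

Γ = 0.672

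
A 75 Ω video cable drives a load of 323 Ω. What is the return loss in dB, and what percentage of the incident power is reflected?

RL ≈ 4.11 dB; 38.8% of incident power reflected

Γ = (323 − 75)/(323 + 75) = 0.623
RL = −20·log₁₀(0.623) = 4.11 dB
P_refl/P_inc = |Γ|² = 0.388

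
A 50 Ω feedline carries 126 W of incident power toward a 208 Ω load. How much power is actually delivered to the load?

P_delivered ≈ 78.7 W

Γ = (208 − 50)/(208 + 50) = 0.612
|Γ|² = 0.375
P_refl = |Γ|²·P_inc = 47.3 W, P_del = (1 − |Γ|²)·P_inc = 78.7 W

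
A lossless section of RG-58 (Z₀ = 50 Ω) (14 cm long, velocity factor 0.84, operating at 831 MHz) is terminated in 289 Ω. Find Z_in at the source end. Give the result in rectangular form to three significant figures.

Z_in ≈ 102 + j132 Ω

λ = v/f = 0.84·c / 831 MHz = 0.303 m
βl = 2π·l/λ = 2π × 0.462 = 166°
tan(βl) = tan(166°) = -0.246
Z_in = Z_0·(Z_L + jZ_0·tanβl)/(Z_0 + jZ_L·tanβl)
     = 50·(289 − j12.3)/(50 − j71)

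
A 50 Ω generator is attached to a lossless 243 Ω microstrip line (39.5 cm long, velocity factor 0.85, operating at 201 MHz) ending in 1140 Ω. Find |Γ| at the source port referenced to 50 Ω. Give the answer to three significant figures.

λ = v/f = 0.85·c / 201 MHz = 1.27 m
βl = 2π·l/λ = 2π × 0.311 = 112°
tan(βl) = -2.46
Z_in = Z_0·(Z_L + jZ_0·tanβl)/(Z_0 + jZ_L·tanβl) = 59.9 + j93.4 Ω
Γ_s = (Z_in − Z_s)/(Z_in + Z_s) = (9.88 + j93.4)/(110 + j93.4), |Γ_s| = 0.651

|Γ| ≈ 0.651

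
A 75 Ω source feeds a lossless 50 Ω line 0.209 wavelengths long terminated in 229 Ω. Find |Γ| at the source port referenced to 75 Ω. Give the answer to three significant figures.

βl = 2π × 0.209 = 75.2°
tan(βl) = 3.8
Z_in = Z_0·(Z_L + jZ_0·tanβl)/(Z_0 + jZ_L·tanβl) = 11.6 − j12.5 Ω
Γ_s = (Z_in − Z_s)/(Z_in + Z_s) = (-63.4 − j12.5)/(86.6 − j12.5), |Γ_s| = 0.738

|Γ| ≈ 0.738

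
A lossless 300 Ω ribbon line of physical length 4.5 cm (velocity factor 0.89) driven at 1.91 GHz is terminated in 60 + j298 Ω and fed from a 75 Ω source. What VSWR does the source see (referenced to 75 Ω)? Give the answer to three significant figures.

λ = v/f = 0.89·c / 1.91 GHz = 0.14 m
βl = 2π·l/λ = 2π × 0.322 = 116°
tan(βl) = -2.06
Z_in = Z_0·(Z_L + jZ_0·tanβl)/(Z_0 + jZ_L·tanβl) = 33.3 − j101 Ω
Γ_s = (Z_in − Z_s)/(Z_in + Z_s) = (-41.7 − j101)/(108 − j101), |Γ_s| = 0.737
VSWR = (1 + |Γ_s|)/(1 − |Γ_s|)

VSWR ≈ 6.6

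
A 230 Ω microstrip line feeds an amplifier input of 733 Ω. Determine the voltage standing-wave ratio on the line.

VSWR ≈ 3.19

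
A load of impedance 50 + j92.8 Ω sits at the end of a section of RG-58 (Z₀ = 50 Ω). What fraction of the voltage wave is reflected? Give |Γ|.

|Γ| ≈ 0.68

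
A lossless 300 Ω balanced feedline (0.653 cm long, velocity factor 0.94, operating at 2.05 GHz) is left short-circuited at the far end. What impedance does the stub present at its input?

Z_in ≈ +j92.2 Ω

λ = v/f = 0.94·c / 2.05 GHz = 0.138 m
βl = 2π·l/λ = 2π × 0.0475 = 17.1°
tan(βl) = 0.307
For a short-circuited stub, Z_in = jZ_0·tan(βl)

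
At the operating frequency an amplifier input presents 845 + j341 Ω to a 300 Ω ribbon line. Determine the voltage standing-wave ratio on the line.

VSWR ≈ 3.33

Γ = (Z_L − Z_0)/(Z_L + Z_0) = (545 + j341)/(1145 + j341)
|Γ| = 643/1190 = 0.538
VSWR = (1 + |Γ|)/(1 − |Γ|) = 1.54/0.462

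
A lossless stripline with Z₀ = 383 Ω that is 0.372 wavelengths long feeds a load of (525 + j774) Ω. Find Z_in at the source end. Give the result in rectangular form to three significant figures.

βl = 2π × 0.372 = 134°
tan(βl) = tan(134°) = -1.04
Z_in = Z_0·(Z_L + jZ_0·tanβl)/(Z_0 + jZ_L·tanβl)
     = 383·(525 + j376)/(1190 − j545)

Z_in ≈ 93.8 + j165 Ω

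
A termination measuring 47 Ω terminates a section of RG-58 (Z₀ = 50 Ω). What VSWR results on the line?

Γ = (47 − 50)/(47 + 50) = -0.0309
VSWR = (1 + 0.0309)/(1 − 0.0309)

VSWR ≈ 1.06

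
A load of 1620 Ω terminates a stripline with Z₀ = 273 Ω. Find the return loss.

RL ≈ 2.96 dB

Γ = (1620 − 273)/(1620 + 273) = 0.712
RL = −20·log₁₀|Γ| = −20·log₁₀(0.712)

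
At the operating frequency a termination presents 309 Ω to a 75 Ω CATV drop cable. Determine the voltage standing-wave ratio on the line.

Γ = (309 − 75)/(309 + 75) = 0.609
VSWR = (1 + 0.609)/(1 − 0.609)

VSWR ≈ 4.12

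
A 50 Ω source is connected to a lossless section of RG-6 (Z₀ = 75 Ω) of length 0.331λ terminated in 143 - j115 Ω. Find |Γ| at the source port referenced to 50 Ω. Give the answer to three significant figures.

|Γ| ≈ 0.574

βl = 2π × 0.331 = 119°
tan(βl) = -1.79
Z_in = Z_0·(Z_L + jZ_0·tanβl)/(Z_0 + jZ_L·tanβl) = 40.9 + j62.8 Ω
Γ_s = (Z_in − Z_s)/(Z_in + Z_s) = (-9.12 + j62.8)/(90.9 + j62.8), |Γ_s| = 0.574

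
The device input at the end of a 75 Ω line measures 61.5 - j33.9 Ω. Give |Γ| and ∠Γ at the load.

Γ = (Z_L − Z_0)/(Z_L + Z_0) = (-13.5 − j33.9)/(136.5 − j33.9)
|Γ| = 36.5/141 = 0.259

Γ ≈ 0.259 ∠ -97.8°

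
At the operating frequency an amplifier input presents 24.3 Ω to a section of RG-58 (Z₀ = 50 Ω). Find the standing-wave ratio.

VSWR ≈ 2.06

For a purely resistive load, VSWR = R_L/Z_0 or Z_0/R_L (whichever > 1) = 50/24.3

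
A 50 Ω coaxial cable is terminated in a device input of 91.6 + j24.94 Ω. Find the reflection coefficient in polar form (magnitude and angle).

Γ ≈ 0.337 ∠ 21°

Γ = (Z_L − Z_0)/(Z_L + Z_0) = (41.6 + j24.94)/(141.6 + j24.94)
|Γ| = 48.5/144 = 0.337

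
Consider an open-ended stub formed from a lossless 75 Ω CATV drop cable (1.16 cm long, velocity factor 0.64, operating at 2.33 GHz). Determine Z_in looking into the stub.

λ = v/f = 0.64·c / 2.33 GHz = 0.0824 m
βl = 2π·l/λ = 2π × 0.141 = 50.7°
tan(βl) = 1.22
For an open-ended stub, Z_in = −jZ_0·cot(βl) = −jZ_0/tan(βl)

Z_in ≈ −j61.4 Ω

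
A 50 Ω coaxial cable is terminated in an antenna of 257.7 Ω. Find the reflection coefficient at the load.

Γ = (Z_L − Z_0)/(Z_L + Z_0) = (257.7 − 50)/(257.7 + 50) = 207.7/307.7

Γ = 0.675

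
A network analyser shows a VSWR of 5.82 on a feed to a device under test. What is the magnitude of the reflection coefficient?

|Γ| ≈ 0.707

|Γ| = (S − 1)/(S + 1) = (5.82 − 1)/(5.82 + 1) = 4.82/6.82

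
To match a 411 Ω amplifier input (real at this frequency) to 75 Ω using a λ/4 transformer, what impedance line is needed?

Z_qwt ≈ 176 Ω

Z_qwt = √(Z_0·R_L) = √(75 × 411) = √30820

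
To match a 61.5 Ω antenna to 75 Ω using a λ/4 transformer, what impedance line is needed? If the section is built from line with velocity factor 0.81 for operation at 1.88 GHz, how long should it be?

Z_qwt ≈ 67.9 Ω; length ≈ 3.23 cm

Z_qwt = √(Z_0·R_L) = √(75 × 61.5) = √4612
λ = 0.81·c/f = 0.129 m, so l = λ/4 = 0.0323 m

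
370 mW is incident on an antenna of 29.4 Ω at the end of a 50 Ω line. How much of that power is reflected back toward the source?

Γ = (29.4 − 50)/(29.4 + 50) = -0.259
|Γ|² = 0.0673
P_refl = |Γ|²·P_inc = 24.9 mW, P_del = (1 − |Γ|²)·P_inc = 345 mW

P_reflected ≈ 24.9 mW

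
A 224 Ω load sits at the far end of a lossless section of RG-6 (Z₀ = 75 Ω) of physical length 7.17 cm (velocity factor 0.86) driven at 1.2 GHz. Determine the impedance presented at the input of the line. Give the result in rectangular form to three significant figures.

Z_in ≈ 32.3 + j37.1 Ω

λ = v/f = 0.86·c / 1.2 GHz = 0.215 m
βl = 2π·l/λ = 2π × 0.333 = 120°
tan(βl) = tan(120°) = -1.73
Z_in = Z_0·(Z_L + jZ_0·tanβl)/(Z_0 + jZ_L·tanβl)
     = 75·(224 − j130)/(75 − j387)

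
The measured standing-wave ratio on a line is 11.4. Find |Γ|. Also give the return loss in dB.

|Γ| ≈ 0.839; return loss ≈ 1.53 dB

|Γ| = (S − 1)/(S + 1) = (11.4 − 1)/(11.4 + 1) = 10.4/12.4
RL = −20·log₁₀|Γ| = −20·log₁₀(0.839)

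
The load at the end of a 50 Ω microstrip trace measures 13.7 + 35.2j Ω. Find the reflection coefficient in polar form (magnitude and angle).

Γ = (Z_L − Z_0)/(Z_L + Z_0) = (-36.3 + j35.2)/(63.7 + j35.2)
|Γ| = 50.6/72.8 = 0.695

Γ ≈ 0.695 ∠ 107°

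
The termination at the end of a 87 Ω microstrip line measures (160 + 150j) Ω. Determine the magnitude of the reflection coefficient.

Γ = (Z_L − Z_0)/(Z_L + Z_0) = (73 + j150)/(247 + j150)
|Γ| = 167/289

|Γ| ≈ 0.577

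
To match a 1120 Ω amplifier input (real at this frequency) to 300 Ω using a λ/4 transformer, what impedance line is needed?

Z_qwt = √(Z_0·R_L) = √(300 × 1120) = √336000

Z_qwt ≈ 580 Ω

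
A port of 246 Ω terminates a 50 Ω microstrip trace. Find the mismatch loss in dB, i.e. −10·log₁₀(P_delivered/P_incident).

mismatch loss ≈ 2.51 dB

Γ = (246 − 50)/(246 + 50) = 0.662
|Γ|² = 0.438, so P_del/P_inc = 1 − |Γ|² = 0.562
ML = −10·log₁₀(1 − |Γ|²)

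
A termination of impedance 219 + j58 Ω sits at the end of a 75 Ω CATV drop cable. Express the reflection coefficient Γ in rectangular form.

Γ ≈ 0.509 + j0.0969

Γ = (Z_L − Z_0)/(Z_L + Z_0) = (144 + j58)/(294 + j58)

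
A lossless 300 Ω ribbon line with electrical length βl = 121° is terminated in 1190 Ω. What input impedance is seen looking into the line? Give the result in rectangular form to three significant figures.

Z_in ≈ 101 + j165 Ω

tan(βl) = tan(121°) = -1.66
Z_in = Z_0·(Z_L + jZ_0·tanβl)/(Z_0 + jZ_L·tanβl)
     = 300·(1190 − j499)/(300 − j1980)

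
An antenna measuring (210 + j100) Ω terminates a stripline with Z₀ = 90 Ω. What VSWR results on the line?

Γ = (Z_L − Z_0)/(Z_L + Z_0) = (120 + j100)/(300 + j100)
|Γ| = 156/316 = 0.494
VSWR = (1 + |Γ|)/(1 − |Γ|) = 1.49/0.506

VSWR ≈ 2.95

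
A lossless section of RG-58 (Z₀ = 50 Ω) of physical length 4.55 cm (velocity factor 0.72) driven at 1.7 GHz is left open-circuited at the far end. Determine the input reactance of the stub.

X_in ≈ 40.4 Ω (inductive)

λ = v/f = 0.72·c / 1.7 GHz = 0.127 m
βl = 2π·l/λ = 2π × 0.358 = 129°
tan(βl) = -1.24
For an open-circuited stub, Z_in = −jZ_0·cot(βl) = −jZ_0/tan(βl)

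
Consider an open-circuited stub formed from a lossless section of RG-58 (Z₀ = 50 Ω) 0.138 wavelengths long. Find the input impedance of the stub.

Z_in ≈ −j42.4 Ω

βl = 2π × 0.138 = 49.7°
tan(βl) = 1.18
For an open-circuited stub, Z_in = −jZ_0·cot(βl) = −jZ_0/tan(βl)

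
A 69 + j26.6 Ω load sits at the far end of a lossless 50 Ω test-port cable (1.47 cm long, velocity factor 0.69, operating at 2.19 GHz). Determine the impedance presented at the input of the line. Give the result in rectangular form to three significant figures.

λ = v/f = 0.69·c / 2.19 GHz = 0.0945 m
βl = 2π·l/λ = 2π × 0.156 = 56°
tan(βl) = tan(56°) = 1.48
Z_in = Z_0·(Z_L + jZ_0·tanβl)/(Z_0 + jZ_L·tanβl)
     = 50·(69 + j101)/(10.6 + j102)

Z_in ≈ 52.2 − j28.3 Ω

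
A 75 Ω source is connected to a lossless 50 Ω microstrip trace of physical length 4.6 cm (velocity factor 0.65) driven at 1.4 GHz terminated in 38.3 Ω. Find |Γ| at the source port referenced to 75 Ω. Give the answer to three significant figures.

λ = v/f = 0.65·c / 1.4 GHz = 0.139 m
βl = 2π·l/λ = 2π × 0.33 = 119°
tan(βl) = -1.81
Z_in = Z_0·(Z_L + jZ_0·tanβl)/(Z_0 + jZ_L·tanβl) = 56.1 − j12.8 Ω
Γ_s = (Z_in − Z_s)/(Z_in + Z_s) = (-18.9 − j12.8)/(131 − j12.8), |Γ_s| = 0.174

|Γ| ≈ 0.174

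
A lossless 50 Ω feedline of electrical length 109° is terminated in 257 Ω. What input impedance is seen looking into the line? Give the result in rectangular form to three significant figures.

Z_in ≈ 10.8 + j16.5 Ω

tan(βl) = tan(109°) = -2.9
Z_in = Z_0·(Z_L + jZ_0·tanβl)/(Z_0 + jZ_L·tanβl)
     = 50·(257 − j145)/(50 − j746)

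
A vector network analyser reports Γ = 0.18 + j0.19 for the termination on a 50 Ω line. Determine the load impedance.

Z_L ≈ 65.7 + j26.8 Ω

Z_L = Z_0·(1 + Γ)/(1 − Γ) = 50·(1.18 + j0.19)/(0.82 − j0.19)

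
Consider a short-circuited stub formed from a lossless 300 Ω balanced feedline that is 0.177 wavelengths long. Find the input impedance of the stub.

Z_in ≈ +j608 Ω

βl = 2π × 0.177 = 63.7°
tan(βl) = 2.03
For a short-circuited stub, Z_in = jZ_0·tan(βl)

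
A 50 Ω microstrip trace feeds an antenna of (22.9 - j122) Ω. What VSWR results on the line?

VSWR ≈ 15.6

Γ = (Z_L − Z_0)/(Z_L + Z_0) = (-27.1 − j122)/(72.9 − j122)
|Γ| = 125/142 = 0.879
VSWR = (1 + |Γ|)/(1 − |Γ|) = 1.88/0.121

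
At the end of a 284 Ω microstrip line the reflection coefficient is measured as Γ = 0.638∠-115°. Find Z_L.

Z_L = Z_0·(1 + Γ)/(1 − Γ) = 284·(0.73 − j0.578)/(1.27 + j0.578)

Z_L ≈ 86.5 − j169 Ω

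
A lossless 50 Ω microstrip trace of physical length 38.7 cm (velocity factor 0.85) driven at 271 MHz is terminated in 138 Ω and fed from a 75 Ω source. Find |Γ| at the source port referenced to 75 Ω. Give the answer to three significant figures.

|Γ| ≈ 0.437

λ = v/f = 0.85·c / 271 MHz = 0.941 m
βl = 2π·l/λ = 2π × 0.411 = 148°
tan(βl) = -0.623
Z_in = Z_0·(Z_L + jZ_0·tanβl)/(Z_0 + jZ_L·tanβl) = 48.4 + j52.1 Ω
Γ_s = (Z_in − Z_s)/(Z_in + Z_s) = (-26.6 + j52.1)/(123 + j52.1), |Γ_s| = 0.437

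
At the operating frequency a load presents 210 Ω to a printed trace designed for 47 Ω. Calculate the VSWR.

VSWR ≈ 4.47

For a purely resistive load, VSWR = R_L/Z_0 or Z_0/R_L (whichever > 1) = 210/47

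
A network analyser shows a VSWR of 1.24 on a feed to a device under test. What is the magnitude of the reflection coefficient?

|Γ| = (S − 1)/(S + 1) = (1.24 − 1)/(1.24 + 1) = 0.24/2.24

|Γ| ≈ 0.107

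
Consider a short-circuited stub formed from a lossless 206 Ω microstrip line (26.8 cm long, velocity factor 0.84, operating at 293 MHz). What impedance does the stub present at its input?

Z_in ≈ −j505 Ω

λ = v/f = 0.84·c / 293 MHz = 0.86 m
βl = 2π·l/λ = 2π × 0.312 = 112°
tan(βl) = -2.45
For a short-circuited stub, Z_in = jZ_0·tan(βl)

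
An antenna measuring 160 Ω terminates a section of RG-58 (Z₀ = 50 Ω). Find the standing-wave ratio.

VSWR ≈ 3.2

Γ = (160 − 50)/(160 + 50) = 0.524
VSWR = (1 + 0.524)/(1 − 0.524)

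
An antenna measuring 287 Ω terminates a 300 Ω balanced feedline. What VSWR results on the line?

VSWR ≈ 1.05

For a purely resistive load, VSWR = R_L/Z_0 or Z_0/R_L (whichever > 1) = 300/287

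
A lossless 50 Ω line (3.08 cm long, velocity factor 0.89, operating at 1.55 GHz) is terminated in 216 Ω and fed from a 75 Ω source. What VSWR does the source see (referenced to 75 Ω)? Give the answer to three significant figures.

λ = v/f = 0.89·c / 1.55 GHz = 0.172 m
βl = 2π·l/λ = 2π × 0.179 = 64.4°
tan(βl) = 2.08
Z_in = Z_0·(Z_L + jZ_0·tanβl)/(Z_0 + jZ_L·tanβl) = 14.1 − j22.4 Ω
Γ_s = (Z_in − Z_s)/(Z_in + Z_s) = (-60.9 − j22.4)/(89.1 − j22.4), |Γ_s| = 0.707
VSWR = (1 + |Γ_s|)/(1 − |Γ_s|)

VSWR ≈ 5.83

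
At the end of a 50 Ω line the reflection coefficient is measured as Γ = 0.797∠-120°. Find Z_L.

Z_L ≈ 7.5 − j28.4 Ω

Z_L = Z_0·(1 + Γ)/(1 − Γ) = 50·(0.602 − j0.69)/(1.4 + j0.69)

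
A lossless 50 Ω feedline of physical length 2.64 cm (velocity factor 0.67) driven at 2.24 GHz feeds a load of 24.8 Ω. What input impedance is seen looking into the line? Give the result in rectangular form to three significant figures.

Z_in ≈ 81.9 − j32.8 Ω

λ = v/f = 0.67·c / 2.24 GHz = 0.0897 m
βl = 2π·l/λ = 2π × 0.294 = 106°
tan(βl) = tan(106°) = -3.51
Z_in = Z_0·(Z_L + jZ_0·tanβl)/(Z_0 + jZ_L·tanβl)
     = 50·(24.8 − j175)/(50 − j87)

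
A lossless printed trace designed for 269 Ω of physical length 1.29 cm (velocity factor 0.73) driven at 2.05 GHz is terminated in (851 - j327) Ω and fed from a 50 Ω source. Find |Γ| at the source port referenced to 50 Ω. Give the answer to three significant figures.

|Γ| ≈ 0.807

λ = v/f = 0.73·c / 2.05 GHz = 0.107 m
βl = 2π·l/λ = 2π × 0.121 = 43.5°
tan(βl) = 0.948
Z_in = Z_0·(Z_L + jZ_0·tanβl)/(Z_0 + jZ_L·tanβl) = 119 − j199 Ω
Γ_s = (Z_in − Z_s)/(Z_in + Z_s) = (68.6 − j199)/(169 − j199), |Γ_s| = 0.807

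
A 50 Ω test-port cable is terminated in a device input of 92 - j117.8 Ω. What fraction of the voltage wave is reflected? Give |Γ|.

Γ = (Z_L − Z_0)/(Z_L + Z_0) = (42 − j117.8)/(142 − j117.8)
|Γ| = 125/185

|Γ| ≈ 0.678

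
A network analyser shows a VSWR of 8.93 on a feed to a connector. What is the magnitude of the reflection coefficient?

|Γ| = (S − 1)/(S + 1) = (8.93 − 1)/(8.93 + 1) = 7.93/9.93

|Γ| ≈ 0.799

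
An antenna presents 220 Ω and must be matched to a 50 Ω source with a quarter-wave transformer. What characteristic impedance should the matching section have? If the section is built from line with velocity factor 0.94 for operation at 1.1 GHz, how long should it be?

Z_qwt ≈ 105 Ω; length ≈ 6.41 cm

Z_qwt = √(Z_0·R_L) = √(50 × 220) = √11000
λ = 0.94·c/f = 0.256 m, so l = λ/4 = 0.0641 m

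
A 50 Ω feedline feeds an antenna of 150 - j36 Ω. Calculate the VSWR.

VSWR ≈ 3.19

Γ = (Z_L − Z_0)/(Z_L + Z_0) = (100 − j36)/(200 − j36)
|Γ| = 106/203 = 0.523
VSWR = (1 + |Γ|)/(1 − |Γ|) = 1.52/0.477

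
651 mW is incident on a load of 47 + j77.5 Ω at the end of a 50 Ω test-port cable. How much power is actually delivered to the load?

|Γ| = |(-3 + j77.5)/(97 + j77.5)| = 0.625
|Γ|² = 0.39
P_refl = |Γ|²·P_inc = 254 mW, P_del = (1 − |Γ|²)·P_inc = 397 mW

P_delivered ≈ 397 mW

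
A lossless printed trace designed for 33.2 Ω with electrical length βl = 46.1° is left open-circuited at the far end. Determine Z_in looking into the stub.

tan(βl) = 1.04
For an open-circuited stub, Z_in = −jZ_0·cot(βl) = −jZ_0/tan(βl)

Z_in ≈ −j31.9 Ω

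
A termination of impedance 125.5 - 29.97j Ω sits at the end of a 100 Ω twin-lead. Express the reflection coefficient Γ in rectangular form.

Γ = (Z_L − Z_0)/(Z_L + Z_0) = (25.5 − j29.97)/(225.5 − j29.97)

Γ ≈ 0.128 − j0.116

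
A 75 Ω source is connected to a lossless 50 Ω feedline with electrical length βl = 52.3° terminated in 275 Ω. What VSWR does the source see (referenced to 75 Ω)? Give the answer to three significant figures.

tan(βl) = 1.29
Z_in = Z_0·(Z_L + jZ_0·tanβl)/(Z_0 + jZ_L·tanβl) = 14.2 − j36.6 Ω
Γ_s = (Z_in − Z_s)/(Z_in + Z_s) = (-60.8 − j36.6)/(89.2 − j36.6), |Γ_s| = 0.736
VSWR = (1 + |Γ_s|)/(1 − |Γ_s|)

VSWR ≈ 6.56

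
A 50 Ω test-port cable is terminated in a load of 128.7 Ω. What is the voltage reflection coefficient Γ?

Γ = 0.44

Γ = (Z_L − Z_0)/(Z_L + Z_0) = (128.7 − 50)/(128.7 + 50) = 78.7/178.7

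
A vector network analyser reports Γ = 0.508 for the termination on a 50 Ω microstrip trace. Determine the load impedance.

Z_L ≈ 153 Ω

Z_L = Z_0·(1 + Γ)/(1 − Γ) = 50·(1.51)/(0.492)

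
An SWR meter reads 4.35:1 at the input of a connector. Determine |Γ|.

|Γ| ≈ 0.626

|Γ| = (S − 1)/(S + 1) = (4.35 − 1)/(4.35 + 1) = 3.35/5.35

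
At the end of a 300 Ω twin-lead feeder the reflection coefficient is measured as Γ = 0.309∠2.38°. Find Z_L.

Z_L = Z_0·(1 + Γ)/(1 − Γ) = 300·(1.31 + j0.0128)/(0.691 − j0.0128)

Z_L ≈ 568 + j16.1 Ω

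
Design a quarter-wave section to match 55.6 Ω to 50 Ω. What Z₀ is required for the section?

Z_qwt ≈ 52.7 Ω

Z_qwt = √(Z_0·R_L) = √(50 × 55.6) = √2780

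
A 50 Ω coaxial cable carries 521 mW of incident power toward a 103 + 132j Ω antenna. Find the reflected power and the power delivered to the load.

|Γ| = |(53 + j132)/(153 + j132)| = 0.704
|Γ|² = 0.496
P_refl = |Γ|²·P_inc = 258 mW, P_del = (1 − |Γ|²)·P_inc = 263 mW

P_reflected ≈ 258 mW; P_delivered ≈ 263 mW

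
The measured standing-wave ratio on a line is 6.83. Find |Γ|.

|Γ| = (S − 1)/(S + 1) = (6.83 − 1)/(6.83 + 1) = 5.83/7.83

|Γ| ≈ 0.745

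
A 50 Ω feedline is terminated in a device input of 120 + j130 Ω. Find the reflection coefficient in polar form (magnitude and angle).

Γ ≈ 0.69 ∠ 24.3°

Γ = (Z_L − Z_0)/(Z_L + Z_0) = (70 + j130)/(170 + j130)
|Γ| = 148/214 = 0.69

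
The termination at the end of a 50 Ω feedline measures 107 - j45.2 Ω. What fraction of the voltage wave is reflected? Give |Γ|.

|Γ| ≈ 0.445

Γ = (Z_L − Z_0)/(Z_L + Z_0) = (57 − j45.2)/(157 − j45.2)
|Γ| = 72.7/163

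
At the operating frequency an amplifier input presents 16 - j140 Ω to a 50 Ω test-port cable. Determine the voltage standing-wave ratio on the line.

VSWR ≈ 27.9

Γ = (Z_L − Z_0)/(Z_L + Z_0) = (-34 − j140)/(66 − j140)
|Γ| = 144/155 = 0.931
VSWR = (1 + |Γ|)/(1 − |Γ|) = 1.93/0.0692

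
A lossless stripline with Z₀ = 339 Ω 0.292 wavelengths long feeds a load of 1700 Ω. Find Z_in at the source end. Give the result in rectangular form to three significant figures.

βl = 2π × 0.292 = 105°
tan(βl) = tan(105°) = -3.7
Z_in = Z_0·(Z_L + jZ_0·tanβl)/(Z_0 + jZ_L·tanβl)
     = 339·(1700 − j1250)/(339 − j6290)

Z_in ≈ 72.3 + j87.7 Ω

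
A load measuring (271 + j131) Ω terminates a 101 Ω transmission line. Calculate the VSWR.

Γ = (Z_L − Z_0)/(Z_L + Z_0) = (170 + j131)/(372 + j131)
|Γ| = 215/394 = 0.544
VSWR = (1 + |Γ|)/(1 − |Γ|) = 1.54/0.456

VSWR ≈ 3.39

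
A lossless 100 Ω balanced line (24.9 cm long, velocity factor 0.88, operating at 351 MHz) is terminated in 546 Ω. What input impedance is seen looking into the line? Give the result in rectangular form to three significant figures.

λ = v/f = 0.88·c / 351 MHz = 0.752 m
βl = 2π·l/λ = 2π × 0.331 = 119°
tan(βl) = tan(119°) = -1.79
Z_in = Z_0·(Z_L + jZ_0·tanβl)/(Z_0 + jZ_L·tanβl)
     = 100·(546 − j179)/(100 − j978)

Z_in ≈ 23.8 + j53.4 Ω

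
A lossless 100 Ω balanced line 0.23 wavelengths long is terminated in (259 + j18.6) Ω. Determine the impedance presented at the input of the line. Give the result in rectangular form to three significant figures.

Z_in ≈ 39.2 − j13.5 Ω

βl = 2π × 0.23 = 82.8°
tan(βl) = tan(82.8°) = 7.92
Z_in = Z_0·(Z_L + jZ_0·tanβl)/(Z_0 + jZ_L·tanβl)
     = 100·(259 + j810)/(-47.2 + j2050)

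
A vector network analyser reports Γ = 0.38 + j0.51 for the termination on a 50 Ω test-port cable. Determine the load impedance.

Z_L = Z_0·(1 + Γ)/(1 − Γ) = 50·(1.38 + j0.51)/(0.62 − j0.51)

Z_L ≈ 46.2 + j79.1 Ω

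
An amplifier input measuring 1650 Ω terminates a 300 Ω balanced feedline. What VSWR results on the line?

Γ = (1650 − 300)/(1650 + 300) = 0.692
VSWR = (1 + 0.692)/(1 − 0.692)

VSWR ≈ 5.5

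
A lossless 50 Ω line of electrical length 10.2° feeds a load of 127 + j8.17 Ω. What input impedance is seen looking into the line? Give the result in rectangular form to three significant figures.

Z_in ≈ 114 − j36 Ω

tan(βl) = tan(10.2°) = 0.18
Z_in = Z_0·(Z_L + jZ_0·tanβl)/(Z_0 + jZ_L·tanβl)
     = 50·(127 + j17.2)/(48.5 + j22.9)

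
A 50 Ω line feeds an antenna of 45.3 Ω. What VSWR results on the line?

VSWR ≈ 1.1

Γ = (45.3 − 50)/(45.3 + 50) = -0.0493
VSWR = (1 + 0.0493)/(1 − 0.0493)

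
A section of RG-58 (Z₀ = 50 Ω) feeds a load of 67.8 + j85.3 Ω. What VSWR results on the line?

Γ = (Z_L − Z_0)/(Z_L + Z_0) = (17.8 + j85.3)/(117.8 + j85.3)
|Γ| = 87.1/145 = 0.599
VSWR = (1 + |Γ|)/(1 − |Γ|) = 1.6/0.401

VSWR ≈ 3.99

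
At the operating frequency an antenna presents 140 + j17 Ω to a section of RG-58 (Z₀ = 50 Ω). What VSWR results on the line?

VSWR ≈ 2.85

Γ = (Z_L − Z_0)/(Z_L + Z_0) = (90 + j17)/(190 + j17)
|Γ| = 91.6/191 = 0.48
VSWR = (1 + |Γ|)/(1 − |Γ|) = 1.48/0.52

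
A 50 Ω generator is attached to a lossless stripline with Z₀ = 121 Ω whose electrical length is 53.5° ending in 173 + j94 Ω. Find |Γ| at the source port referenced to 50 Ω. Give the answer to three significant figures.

tan(βl) = 1.35
Z_in = Z_0·(Z_L + jZ_0·tanβl)/(Z_0 + jZ_L·tanβl) = 131 − j92.9 Ω
Γ_s = (Z_in − Z_s)/(Z_in + Z_s) = (80.9 − j92.9)/(181 − j92.9), |Γ_s| = 0.606

|Γ| ≈ 0.606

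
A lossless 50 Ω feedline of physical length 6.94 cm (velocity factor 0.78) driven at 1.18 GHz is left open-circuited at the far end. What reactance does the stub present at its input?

λ = v/f = 0.78·c / 1.18 GHz = 0.198 m
βl = 2π·l/λ = 2π × 0.35 = 126°
tan(βl) = -1.38
For an open-circuited stub, Z_in = −jZ_0·cot(βl) = −jZ_0/tan(βl)

X_in ≈ 36.3 Ω (inductive)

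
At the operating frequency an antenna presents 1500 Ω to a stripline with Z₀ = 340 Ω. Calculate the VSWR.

VSWR ≈ 4.41

For a purely resistive load, VSWR = R_L/Z_0 or Z_0/R_L (whichever > 1) = 1500/340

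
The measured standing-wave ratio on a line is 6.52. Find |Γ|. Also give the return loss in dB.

|Γ| ≈ 0.734; return loss ≈ 2.69 dB

|Γ| = (S − 1)/(S + 1) = (6.52 − 1)/(6.52 + 1) = 5.52/7.52
RL = −20·log₁₀|Γ| = −20·log₁₀(0.734)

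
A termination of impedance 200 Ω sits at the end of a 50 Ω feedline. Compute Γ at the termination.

Γ = (Z_L − Z_0)/(Z_L + Z_0) = (200 − 50)/(200 + 50) = 150/250

Γ = 0.6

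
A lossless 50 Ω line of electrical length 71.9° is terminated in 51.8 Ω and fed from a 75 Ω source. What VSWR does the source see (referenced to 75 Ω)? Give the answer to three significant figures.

VSWR ≈ 1.54

tan(βl) = 3.06
Z_in = Z_0·(Z_L + jZ_0·tanβl)/(Z_0 + jZ_L·tanβl) = 48.6 − j1.02 Ω
Γ_s = (Z_in − Z_s)/(Z_in + Z_s) = (-26.4 − j1.02)/(124 − j1.02), |Γ_s| = 0.214
VSWR = (1 + |Γ_s|)/(1 − |Γ_s|)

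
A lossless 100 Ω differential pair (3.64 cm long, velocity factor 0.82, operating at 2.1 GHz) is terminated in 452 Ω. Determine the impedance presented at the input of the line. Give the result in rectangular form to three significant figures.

λ = v/f = 0.82·c / 2.1 GHz = 0.117 m
βl = 2π·l/λ = 2π × 0.311 = 112°
tan(βl) = tan(112°) = -2.49
Z_in = Z_0·(Z_L + jZ_0·tanβl)/(Z_0 + jZ_L·tanβl)
     = 100·(452 − j249)/(100 − j1130)

Z_in ≈ 25.5 + j37.9 Ω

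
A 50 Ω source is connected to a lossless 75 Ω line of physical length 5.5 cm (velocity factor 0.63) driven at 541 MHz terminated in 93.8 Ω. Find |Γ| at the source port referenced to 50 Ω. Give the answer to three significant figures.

λ = v/f = 0.63·c / 541 MHz = 0.349 m
βl = 2π·l/λ = 2π × 0.157 = 56.7°
tan(βl) = 1.52
Z_in = Z_0·(Z_L + jZ_0·tanβl)/(Z_0 + jZ_L·tanβl) = 67.3 − j13.9 Ω
Γ_s = (Z_in − Z_s)/(Z_in + Z_s) = (17.3 − j13.9)/(117 − j13.9), |Γ_s| = 0.188

|Γ| ≈ 0.188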